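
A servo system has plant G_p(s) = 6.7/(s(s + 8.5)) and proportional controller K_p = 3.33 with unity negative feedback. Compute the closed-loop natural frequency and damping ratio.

ω_n = 4.72 rad/s, ζ = 0.9

1 + K_p·G_p(s) = 0 gives s² + 8.5s + 22.31 = 0.
Matching s² + 2ζω_n s + ω_n²: ω_n = √22.31 = 4.723 rad/s and 2ζω_n = 8.5, so ζ = 8.5/(2·4.723) = 0.9.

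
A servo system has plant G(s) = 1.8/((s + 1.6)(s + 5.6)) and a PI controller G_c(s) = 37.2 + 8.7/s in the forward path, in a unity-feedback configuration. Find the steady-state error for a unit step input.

The open loop G_c(s)G(s) has a pole at the origin (type 1), so the static position error constant is infinite and e_ss = 1/(1+∞) = 0.

0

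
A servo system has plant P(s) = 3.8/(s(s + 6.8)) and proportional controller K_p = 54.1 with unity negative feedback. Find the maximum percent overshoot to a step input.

46.4%

Closed-loop characteristic equation: s² + 6.8s + 205.6 = 0, so ω_n = 14.34 rad/s and ζ = 6.8/(2·14.34) = 0.2371.
%OS = 100·exp(−πζ/√(1−ζ²)) = 100·exp(−π·0.2371/√0.9438) = 46.4%.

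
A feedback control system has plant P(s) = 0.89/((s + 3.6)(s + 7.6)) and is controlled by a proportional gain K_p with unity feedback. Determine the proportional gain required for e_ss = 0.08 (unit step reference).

K_p = 354

For a type-0 loop with proportional control, e_ss = 1/(1 + K_p·P(0)).
P(0) = 0.03253. Require 1/(1 + K_p·0.03253) = 0.08, so 1 + 0.03253·K_p = 12.5.
K_p = (12.5 − 1)/0.03253 = 354.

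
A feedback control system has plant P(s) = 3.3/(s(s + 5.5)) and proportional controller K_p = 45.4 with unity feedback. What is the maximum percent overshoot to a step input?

Closed-loop characteristic equation: s² + 5.5s + 149.8 = 0, so ω_n = 12.24 rad/s and ζ = 5.5/(2·12.24) = 0.2247.
%OS = 100·exp(−πζ/√(1−ζ²)) = 100·exp(−π·0.2247/√0.9495) = 48.5%.

48.5%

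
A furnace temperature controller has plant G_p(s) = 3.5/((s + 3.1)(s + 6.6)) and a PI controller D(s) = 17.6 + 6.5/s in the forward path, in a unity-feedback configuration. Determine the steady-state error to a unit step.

The open loop D(s)G_p(s) has a pole at the origin (type 1), so the static position error constant is infinite and e_ss = 1/(1+∞) = 0.

0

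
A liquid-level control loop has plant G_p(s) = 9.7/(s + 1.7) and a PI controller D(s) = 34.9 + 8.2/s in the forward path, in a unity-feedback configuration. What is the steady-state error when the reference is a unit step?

The open loop D(s)G_p(s) has a pole at the origin (type 1), so the static position error constant is infinite and e_ss = 1/(1+∞) = 0.

0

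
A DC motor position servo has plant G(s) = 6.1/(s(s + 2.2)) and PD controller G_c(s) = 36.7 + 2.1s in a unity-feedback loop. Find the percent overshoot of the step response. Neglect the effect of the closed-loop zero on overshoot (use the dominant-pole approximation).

Forward path: (36.7 + 2.1s)·6.1/(s(s+2.2)). The closed-loop characteristic equation is s² + (2.2 + 6.1·2.1)s + 6.1·36.7 = 0.
That is s² + 15.01s + 223.9 = 0, so ω_n = 14.96 rad/s and ζ = 15.01/(2·14.96) = 0.5016.
%OS = 100·exp(−πζ/√(1−ζ²)) = 16.2%.

16.2%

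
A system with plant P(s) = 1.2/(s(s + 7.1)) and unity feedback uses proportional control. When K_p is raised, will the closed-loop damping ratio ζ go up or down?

decrease

ζ = 7.1/(2√(1.2K_p)); increasing K_p raises the denominator, so ζ falls.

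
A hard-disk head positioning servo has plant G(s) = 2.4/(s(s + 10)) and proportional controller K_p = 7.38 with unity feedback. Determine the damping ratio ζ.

With unity feedback the closed-loop characteristic equation is s² + 10s + 7.38·2.4 = s² + 10s + 17.71 = 0.
So ω_n² = 17.71 ⇒ ω_n = 4.209 rad/s, and ζ = 10/(2ω_n) = 1.19.

ζ = 1.19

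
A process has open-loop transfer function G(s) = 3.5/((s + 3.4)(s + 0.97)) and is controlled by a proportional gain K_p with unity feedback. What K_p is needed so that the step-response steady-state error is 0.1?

Steady-state error for a unit step on this type-0 loop is 1/(1 + K_p·G(0)).
G(0) = 1.061. Require 1/(1 + K_p·1.061) = 0.1, so 1 + 1.061·K_p = 10.
K_p = (10 − 1)/1.061 = 8.48.

K_p = 8.48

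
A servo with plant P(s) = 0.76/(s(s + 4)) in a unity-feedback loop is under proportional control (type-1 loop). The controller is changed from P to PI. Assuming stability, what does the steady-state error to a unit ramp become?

The integrator raises the loop to type 2, so K_v → ∞ and e_ss to a ramp is zero.

0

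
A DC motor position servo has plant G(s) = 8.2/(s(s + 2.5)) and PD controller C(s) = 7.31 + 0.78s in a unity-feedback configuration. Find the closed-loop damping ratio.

ζ = 0.575

Forward path: (7.31 + 0.78s)·8.2/(s(s+2.5)). The closed-loop characteristic equation is s² + (2.5 + 8.2·0.78)s + 8.2·7.31 = 0.
That is s² + 8.896s + 59.94 = 0, so ω_n = 7.742 rad/s and ζ = 8.896/(2·7.742) = 0.5745.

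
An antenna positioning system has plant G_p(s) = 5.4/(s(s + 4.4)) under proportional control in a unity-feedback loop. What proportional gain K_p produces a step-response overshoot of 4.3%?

K_p = 1.79

From %OS = 100·exp(−πζ/√(1−ζ²)) = 4.3%, ζ = −ln(0.043)/√(π²+ln²(0.043)) = 0.7077.
Characteristic equation s² + 4.4s + 5.4K_p = 0 gives ζ = 4.4/(2√(5.4K_p)).
Setting ζ = 0.7077: √(5.4K_p) = 4.4/(2·0.7077) = 3.109, so K_p = 9.665/5.4 = 1.79.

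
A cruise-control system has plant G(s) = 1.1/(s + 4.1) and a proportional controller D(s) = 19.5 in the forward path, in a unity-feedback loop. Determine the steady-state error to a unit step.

The loop is type 0. Static position error constant K_pos = D(0)·G(0) = 19.5·0.2683 = 5.232.
Steady-state error to a unit step: e_ss = 1/(1+K_pos) = 1/6.232 = 0.16.

0.16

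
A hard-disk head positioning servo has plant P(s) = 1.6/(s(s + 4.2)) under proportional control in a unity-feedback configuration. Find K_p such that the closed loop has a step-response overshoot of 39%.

From %OS = 100·exp(−πζ/√(1−ζ²)) = 39%, ζ = −ln(0.39)/√(π²+ln²(0.39)) = 0.2871.
Characteristic equation s² + 4.2s + 1.6K_p = 0 gives ζ = 4.2/(2√(1.6K_p)).
Setting ζ = 0.2871: √(1.6K_p) = 4.2/(2·0.2871) = 7.314, so K_p = 53.5/1.6 = 33.4.

K_p = 33.4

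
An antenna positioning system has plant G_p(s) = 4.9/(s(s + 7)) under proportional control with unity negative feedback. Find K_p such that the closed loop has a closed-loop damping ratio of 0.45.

Closed-loop characteristic equation: s² + 7s + K_p·4.9 = 0.
So ω_n = √(4.9K_p) and 2ζω_n = 7, giving ζ = 7/(2√(4.9K_p)).
Setting ζ = 0.45: √(4.9K_p) = 7/(2·0.45) = 7.778, so K_p = 60.49/4.9 = 12.3.

K_p = 12.3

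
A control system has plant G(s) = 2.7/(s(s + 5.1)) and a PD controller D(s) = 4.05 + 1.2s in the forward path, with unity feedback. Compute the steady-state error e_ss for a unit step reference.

0

The open loop D(s)G(s) has a pole at the origin (type 1), so the static position error constant is infinite and e_ss = 1/(1+∞) = 0.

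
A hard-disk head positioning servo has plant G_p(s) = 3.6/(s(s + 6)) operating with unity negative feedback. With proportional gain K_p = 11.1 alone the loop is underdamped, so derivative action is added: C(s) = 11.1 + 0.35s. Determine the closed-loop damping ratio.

Forward path: (11.1 + 0.35s)·3.6/(s(s+6)). The closed-loop characteristic equation is s² + (6 + 3.6·0.35)s + 3.6·11.1 = 0.
That is s² + 7.26s + 39.96 = 0, so ω_n = 6.321 rad/s and ζ = 7.26/(2·6.321) = 0.5742.

ζ = 0.574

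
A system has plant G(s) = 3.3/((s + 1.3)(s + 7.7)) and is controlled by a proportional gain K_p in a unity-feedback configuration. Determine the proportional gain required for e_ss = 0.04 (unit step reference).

Steady-state error for a unit step on this type-0 loop is 1/(1 + K_p·G(0)).
G(0) = 0.3297. Require 1/(1 + K_p·0.3297) = 0.04, so 1 + 0.3297·K_p = 25.
K_p = (25 − 1)/0.3297 = 72.8.

K_p = 72.8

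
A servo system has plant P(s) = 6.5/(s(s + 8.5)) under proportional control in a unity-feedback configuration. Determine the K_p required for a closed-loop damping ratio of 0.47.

K_p = 12.6

Closed-loop characteristic equation: s² + 8.5s + K_p·6.5 = 0.
So ω_n = √(6.5K_p) and 2ζω_n = 8.5, giving ζ = 8.5/(2√(6.5K_p)).
Setting ζ = 0.47: √(6.5K_p) = 8.5/(2·0.47) = 9.043, so K_p = 81.77/6.5 = 12.6.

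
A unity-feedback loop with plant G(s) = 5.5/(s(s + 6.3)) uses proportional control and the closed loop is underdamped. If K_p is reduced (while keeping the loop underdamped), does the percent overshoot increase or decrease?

ζ = 6.3/(2√(5.5K_p)) rises as K_p falls; higher damping means less overshoot.

decrease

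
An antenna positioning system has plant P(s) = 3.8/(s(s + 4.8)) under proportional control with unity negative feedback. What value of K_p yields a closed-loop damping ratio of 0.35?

Closed-loop characteristic equation: s² + 4.8s + K_p·3.8 = 0.
So ω_n = √(3.8K_p) and 2ζω_n = 4.8, giving ζ = 4.8/(2√(3.8K_p)).
Setting ζ = 0.35: √(3.8K_p) = 4.8/(2·0.35) = 6.857, so K_p = 47.02/3.8 = 12.4.

K_p = 12.4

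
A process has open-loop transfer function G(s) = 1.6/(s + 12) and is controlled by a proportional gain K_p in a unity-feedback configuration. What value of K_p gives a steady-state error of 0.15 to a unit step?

The loop is type 0, so e_ss(step) = 1/(1 + K_pos) with K_pos = K_p·G(0).
G(0) = 0.1333. Require 1/(1 + K_p·0.1333) = 0.15, so 1 + 0.1333·K_p = 6.667.
K_p = (6.667 − 1)/0.1333 = 42.5.

K_p = 42.5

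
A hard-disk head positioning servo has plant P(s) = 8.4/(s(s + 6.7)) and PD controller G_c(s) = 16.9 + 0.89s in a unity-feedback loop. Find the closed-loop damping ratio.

Forward path: (16.9 + 0.89s)·8.4/(s(s+6.7)). The closed-loop characteristic equation is s² + (6.7 + 8.4·0.89)s + 8.4·16.9 = 0.
That is s² + 14.18s + 142 = 0, so ω_n = 11.91 rad/s and ζ = 14.18/(2·11.91) = 0.5949.

ζ = 0.595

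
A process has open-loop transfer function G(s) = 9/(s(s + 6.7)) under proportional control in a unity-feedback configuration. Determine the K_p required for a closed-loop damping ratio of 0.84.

Closed-loop characteristic equation: s² + 6.7s + K_p·9 = 0.
So ω_n = √(9K_p) and 2ζω_n = 6.7, giving ζ = 6.7/(2√(9K_p)).
Setting ζ = 0.84: √(9K_p) = 6.7/(2·0.84) = 3.988, so K_p = 15.9/9 = 1.77.

K_p = 1.77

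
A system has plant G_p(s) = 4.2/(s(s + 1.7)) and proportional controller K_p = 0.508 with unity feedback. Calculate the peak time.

T_p = 2.64 s

From 1 + K_pG_p(s) = 0: s² + 1.7s + 2.134 = 0 ⇒ ω_n = 1.461, ζ = 0.5819.
Damped frequency ω_d = ω_n√(1−ζ²) = 1.188 rad/s, so peak time T_p = π/ω_d = 2.64 s.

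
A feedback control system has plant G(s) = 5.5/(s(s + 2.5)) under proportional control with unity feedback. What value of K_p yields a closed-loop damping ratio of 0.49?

Closed-loop characteristic equation: s² + 2.5s + K_p·5.5 = 0.
So ω_n = √(5.5K_p) and 2ζω_n = 2.5, giving ζ = 2.5/(2√(5.5K_p)).
Setting ζ = 0.49: √(5.5K_p) = 2.5/(2·0.49) = 2.551, so K_p = 6.508/5.5 = 1.18.

K_p = 1.18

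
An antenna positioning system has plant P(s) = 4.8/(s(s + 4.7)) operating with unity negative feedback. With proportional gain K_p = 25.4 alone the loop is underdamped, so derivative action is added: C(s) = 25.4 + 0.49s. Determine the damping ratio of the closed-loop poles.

Forward path: (25.4 + 0.49s)·4.8/(s(s+4.7)). The closed-loop characteristic equation is s² + (4.7 + 4.8·0.49)s + 4.8·25.4 = 0.
That is s² + 7.052s + 121.9 = 0, so ω_n = 11.04 rad/s and ζ = 7.052/(2·11.04) = 0.3193.

ζ = 0.319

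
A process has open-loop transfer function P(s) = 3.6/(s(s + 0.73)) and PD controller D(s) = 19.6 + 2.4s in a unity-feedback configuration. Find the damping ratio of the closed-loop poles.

ζ = 0.558

Forward path: (19.6 + 2.4s)·3.6/(s(s+0.73)). The closed-loop characteristic equation is s² + (0.73 + 3.6·2.4)s + 3.6·19.6 = 0.
That is s² + 9.37s + 70.56 = 0, so ω_n = 8.4 rad/s and ζ = 9.37/(2·8.4) = 0.5577.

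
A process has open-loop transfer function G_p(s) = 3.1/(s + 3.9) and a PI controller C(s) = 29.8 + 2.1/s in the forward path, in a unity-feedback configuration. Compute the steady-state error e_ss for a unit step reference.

The open loop C(s)G_p(s) has a pole at the origin (type 1), so the static position error constant is infinite and e_ss = 1/(1+∞) = 0.

0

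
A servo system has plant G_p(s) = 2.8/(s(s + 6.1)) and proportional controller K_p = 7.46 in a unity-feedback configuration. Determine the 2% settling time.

From 1 + K_pG_p(s) = 0: s² + 6.1s + 20.89 = 0 ⇒ ω_n = 4.57, ζ = 0.6673.
2% settling time T_s ≈ 4/(ζω_n) = 4/3.05 = 1.31 s.

T_s ≈ 1.31 s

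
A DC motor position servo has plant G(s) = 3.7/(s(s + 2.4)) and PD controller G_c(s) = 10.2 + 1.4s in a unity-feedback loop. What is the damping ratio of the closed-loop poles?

ζ = 0.617

Forward path: (10.2 + 1.4s)·3.7/(s(s+2.4)). The closed-loop characteristic equation is s² + (2.4 + 3.7·1.4)s + 3.7·10.2 = 0.
That is s² + 7.58s + 37.74 = 0, so ω_n = 6.143 rad/s and ζ = 7.58/(2·6.143) = 0.6169.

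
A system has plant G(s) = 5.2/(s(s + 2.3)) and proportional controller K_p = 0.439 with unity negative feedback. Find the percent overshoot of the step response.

The closed-loop denominator s² + 2.3s + 2.283 gives ω_n = √2.283 = 1.511 and ζ = 2.3/(2ω_n) = 0.7611.
%OS = 100·exp(−πζ/√(1−ζ²)) = 100·exp(−π·0.7611/√0.4207) = 2.51%.

2.51%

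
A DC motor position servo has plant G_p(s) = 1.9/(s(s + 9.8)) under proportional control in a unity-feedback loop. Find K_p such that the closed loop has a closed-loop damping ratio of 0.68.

K_p = 27.3

Closed-loop characteristic equation: s² + 9.8s + K_p·1.9 = 0.
So ω_n = √(1.9K_p) and 2ζω_n = 9.8, giving ζ = 9.8/(2√(1.9K_p)).
Setting ζ = 0.68: √(1.9K_p) = 9.8/(2·0.68) = 7.206, so K_p = 51.92/1.9 = 27.3.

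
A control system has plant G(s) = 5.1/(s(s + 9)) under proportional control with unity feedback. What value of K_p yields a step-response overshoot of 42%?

From %OS = 100·exp(−πζ/√(1−ζ²)) = 42%, ζ = −ln(0.42)/√(π²+ln²(0.42)) = 0.2662.
Characteristic equation s² + 9s + 5.1K_p = 0 gives ζ = 9/(2√(5.1K_p)).
Setting ζ = 0.2662: √(5.1K_p) = 9/(2·0.2662) = 16.91, so K_p = 285.8/5.1 = 56.

K_p = 56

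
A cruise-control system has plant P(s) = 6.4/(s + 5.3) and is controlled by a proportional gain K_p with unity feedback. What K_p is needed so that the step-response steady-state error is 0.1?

Steady-state error for a unit step on this type-0 loop is 1/(1 + K_p·P(0)).
P(0) = 1.208. Require 1/(1 + K_p·1.208) = 0.1, so 1 + 1.208·K_p = 10.
K_p = (10 − 1)/1.208 = 7.45.

K_p = 7.45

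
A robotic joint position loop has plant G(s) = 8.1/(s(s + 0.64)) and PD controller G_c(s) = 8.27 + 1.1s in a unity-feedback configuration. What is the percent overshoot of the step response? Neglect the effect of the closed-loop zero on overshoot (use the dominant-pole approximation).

10.5%

Forward path: (8.27 + 1.1s)·8.1/(s(s+0.64)). The closed-loop characteristic equation is s² + (0.64 + 8.1·1.1)s + 8.1·8.27 = 0.
That is s² + 9.55s + 66.99 = 0, so ω_n = 8.185 rad/s and ζ = 9.55/(2·8.185) = 0.5834.
%OS = 100·exp(−πζ/√(1−ζ²)) = 10.5%.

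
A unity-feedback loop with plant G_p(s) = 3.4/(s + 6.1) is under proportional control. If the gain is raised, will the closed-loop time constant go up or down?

decrease

The closed-loop bandwidth 6.1+K_p·3.4 grows with K_p, so τ shrinks.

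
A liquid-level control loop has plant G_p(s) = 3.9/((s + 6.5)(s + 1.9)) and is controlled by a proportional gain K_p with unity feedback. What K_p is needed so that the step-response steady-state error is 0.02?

The loop is type 0, so e_ss(step) = 1/(1 + K_pos) with K_pos = K_p·G_p(0).
G_p(0) = 0.3158. Require 1/(1 + K_p·0.3158) = 0.02, so 1 + 0.3158·K_p = 50.
K_p = (50 − 1)/0.3158 = 155.

K_p = 155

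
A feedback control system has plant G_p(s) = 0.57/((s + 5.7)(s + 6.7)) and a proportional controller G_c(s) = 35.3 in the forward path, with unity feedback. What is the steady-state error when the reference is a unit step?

The loop is type 0. Static position error constant K_pos = G_c(0)·G_p(0) = 35.3·0.01493 = 0.5269.
Steady-state error to a unit step: e_ss = 1/(1+K_pos) = 1/1.527 = 0.655.

0.655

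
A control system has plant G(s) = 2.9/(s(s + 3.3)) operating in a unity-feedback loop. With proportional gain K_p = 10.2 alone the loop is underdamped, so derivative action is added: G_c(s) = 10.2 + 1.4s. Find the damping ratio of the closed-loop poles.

Forward path: (10.2 + 1.4s)·2.9/(s(s+3.3)). The closed-loop characteristic equation is s² + (3.3 + 2.9·1.4)s + 2.9·10.2 = 0.
That is s² + 7.36s + 29.58 = 0, so ω_n = 5.439 rad/s and ζ = 7.36/(2·5.439) = 0.6766.

ζ = 0.677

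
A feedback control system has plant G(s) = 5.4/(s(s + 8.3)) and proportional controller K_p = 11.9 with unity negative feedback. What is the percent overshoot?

14.9%

The closed-loop denominator s² + 8.3s + 64.26 gives ω_n = √64.26 = 8.016 and ζ = 8.3/(2ω_n) = 0.5177.
%OS = 100·exp(−πζ/√(1−ζ²)) = 100·exp(−π·0.5177/√0.732) = 14.9%.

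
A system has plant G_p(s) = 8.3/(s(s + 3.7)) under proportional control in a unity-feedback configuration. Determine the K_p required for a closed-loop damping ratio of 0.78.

Closed-loop characteristic equation: s² + 3.7s + K_p·8.3 = 0.
So ω_n = √(8.3K_p) and 2ζω_n = 3.7, giving ζ = 3.7/(2√(8.3K_p)).
Setting ζ = 0.78: √(8.3K_p) = 3.7/(2·0.78) = 2.372, so K_p = 5.625/8.3 = 0.678.

K_p = 0.678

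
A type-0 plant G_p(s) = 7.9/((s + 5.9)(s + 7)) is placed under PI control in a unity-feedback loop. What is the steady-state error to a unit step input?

The PI controller's integrator makes the forward path type 1, so e_ss to a step is zero.

0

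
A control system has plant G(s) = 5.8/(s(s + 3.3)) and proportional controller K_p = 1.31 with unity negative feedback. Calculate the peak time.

From 1 + K_pG(s) = 0: s² + 3.3s + 7.598 = 0 ⇒ ω_n = 2.756, ζ = 0.5986.
Damped frequency ω_d = ω_n√(1−ζ²) = 2.208 rad/s, so peak time T_p = π/ω_d = 1.42 s.

T_p = 1.42 s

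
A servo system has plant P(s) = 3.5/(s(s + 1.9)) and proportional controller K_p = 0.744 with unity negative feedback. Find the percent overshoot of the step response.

The closed-loop denominator s² + 1.9s + 2.604 gives ω_n = √2.604 = 1.614 and ζ = 1.9/(2ω_n) = 0.5887.
%OS = 100·exp(−πζ/√(1−ζ²)) = 100·exp(−π·0.5887/√0.6534) = 10.1%.

10.1%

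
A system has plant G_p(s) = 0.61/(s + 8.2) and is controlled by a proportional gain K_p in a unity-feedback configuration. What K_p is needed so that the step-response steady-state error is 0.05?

Steady-state error for a unit step on this type-0 loop is 1/(1 + K_p·G_p(0)).
G_p(0) = 0.07439. Require 1/(1 + K_p·0.07439) = 0.05, so 1 + 0.07439·K_p = 20.
K_p = (20 − 1)/0.07439 = 255.

K_p = 255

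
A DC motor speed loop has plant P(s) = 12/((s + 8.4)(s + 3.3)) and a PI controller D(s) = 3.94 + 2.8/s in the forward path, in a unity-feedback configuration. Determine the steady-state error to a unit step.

The open loop D(s)P(s) has a pole at the origin (type 1), so the static position error constant is infinite and e_ss = 1/(1+∞) = 0.

0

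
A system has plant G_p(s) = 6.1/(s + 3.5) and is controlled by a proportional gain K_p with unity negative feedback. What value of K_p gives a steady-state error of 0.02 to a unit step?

For a type-0 loop with proportional control, e_ss = 1/(1 + K_p·G_p(0)).
G_p(0) = 1.743. Require 1/(1 + K_p·1.743) = 0.02, so 1 + 1.743·K_p = 50.
K_p = (50 − 1)/1.743 = 28.1.

K_p = 28.1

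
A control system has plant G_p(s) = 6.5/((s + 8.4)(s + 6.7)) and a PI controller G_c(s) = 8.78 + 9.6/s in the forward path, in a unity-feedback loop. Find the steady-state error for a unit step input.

0

The open loop G_c(s)G_p(s) has a pole at the origin (type 1), so the static position error constant is infinite and e_ss = 1/(1+∞) = 0.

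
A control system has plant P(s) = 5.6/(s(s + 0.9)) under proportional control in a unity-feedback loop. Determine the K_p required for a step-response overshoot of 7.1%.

From %OS = 100·exp(−πζ/√(1−ζ²)) = 7.1%, ζ = −ln(0.071)/√(π²+ln²(0.071)) = 0.6441.
Characteristic equation s² + 0.9s + 5.6K_p = 0 gives ζ = 0.9/(2√(5.6K_p)).
Setting ζ = 0.6441: √(5.6K_p) = 0.9/(2·0.6441) = 0.6987, so K_p = 0.4882/5.6 = 0.0872.

K_p = 0.0872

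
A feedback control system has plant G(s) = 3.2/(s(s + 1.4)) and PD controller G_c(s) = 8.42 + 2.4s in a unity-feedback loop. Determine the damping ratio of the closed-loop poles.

Forward path: (8.42 + 2.4s)·3.2/(s(s+1.4)). The closed-loop characteristic equation is s² + (1.4 + 3.2·2.4)s + 3.2·8.42 = 0.
That is s² + 9.08s + 26.94 = 0, so ω_n = 5.191 rad/s and ζ = 9.08/(2·5.191) = 0.8746.

ζ = 0.875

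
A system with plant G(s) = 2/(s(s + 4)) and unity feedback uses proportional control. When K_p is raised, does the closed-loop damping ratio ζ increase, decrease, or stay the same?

ζ = 4/(2√(2K_p)); increasing K_p raises the denominator, so ζ falls.

decrease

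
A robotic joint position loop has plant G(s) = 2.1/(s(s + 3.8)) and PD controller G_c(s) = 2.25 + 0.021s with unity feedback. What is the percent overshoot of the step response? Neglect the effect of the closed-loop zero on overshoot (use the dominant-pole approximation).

0.261%

Forward path: (2.25 + 0.021s)·2.1/(s(s+3.8)). The closed-loop characteristic equation is s² + (3.8 + 2.1·0.021)s + 2.1·2.25 = 0.
That is s² + 3.844s + 4.725 = 0, so ω_n = 2.174 rad/s and ζ = 3.844/(2·2.174) = 0.8842.
%OS = 100·exp(−πζ/√(1−ζ²)) = 0.261%.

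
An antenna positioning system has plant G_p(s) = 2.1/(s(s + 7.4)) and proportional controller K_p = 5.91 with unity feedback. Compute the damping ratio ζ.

ζ = 1.05

With unity feedback the closed-loop characteristic equation is s² + 7.4s + 5.91·2.1 = s² + 7.4s + 12.41 = 0.
So ω_n² = 12.41 ⇒ ω_n = 3.523 rad/s, and ζ = 7.4/(2ω_n) = 1.05.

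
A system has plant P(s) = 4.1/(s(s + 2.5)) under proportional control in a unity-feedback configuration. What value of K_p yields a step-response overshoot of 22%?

From %OS = 100·exp(−πζ/√(1−ζ²)) = 22%, ζ = −ln(0.22)/√(π²+ln²(0.22)) = 0.4342.
Characteristic equation s² + 2.5s + 4.1K_p = 0 gives ζ = 2.5/(2√(4.1K_p)).
Setting ζ = 0.4342: √(4.1K_p) = 2.5/(2·0.4342) = 2.879, so K_p = 8.289/4.1 = 2.02.

K_p = 2.02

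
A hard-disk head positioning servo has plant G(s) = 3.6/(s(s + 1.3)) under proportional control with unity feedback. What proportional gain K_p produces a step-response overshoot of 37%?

K_p = 1.29

From %OS = 100·exp(−πζ/√(1−ζ²)) = 37%, ζ = −ln(0.37)/√(π²+ln²(0.37)) = 0.3017.
Characteristic equation s² + 1.3s + 3.6K_p = 0 gives ζ = 1.3/(2√(3.6K_p)).
Setting ζ = 0.3017: √(3.6K_p) = 1.3/(2·0.3017) = 2.154, so K_p = 4.641/3.6 = 1.29.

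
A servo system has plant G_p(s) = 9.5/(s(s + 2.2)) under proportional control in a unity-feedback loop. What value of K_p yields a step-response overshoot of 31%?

K_p = 1.04

From %OS = 100·exp(−πζ/√(1−ζ²)) = 31%, ζ = −ln(0.31)/√(π²+ln²(0.31)) = 0.3493.
Characteristic equation s² + 2.2s + 9.5K_p = 0 gives ζ = 2.2/(2√(9.5K_p)).
Setting ζ = 0.3493: √(9.5K_p) = 2.2/(2·0.3493) = 3.149, so K_p = 9.916/9.5 = 1.04.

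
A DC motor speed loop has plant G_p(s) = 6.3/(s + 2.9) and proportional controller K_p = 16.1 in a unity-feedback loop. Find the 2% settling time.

Closed-loop transfer function: T(s) = K_p·G_p(s)/(1 + K_p·G_p(s)) = 101.4/(s + 2.9 + 101.4) = 101.4/(s + 104.3).
Time constant τ = 1/104.3 = 0.009585 s, so the 2% settling time is about 4τ = 0.0383 s.

T_s ≈ 0.0383 s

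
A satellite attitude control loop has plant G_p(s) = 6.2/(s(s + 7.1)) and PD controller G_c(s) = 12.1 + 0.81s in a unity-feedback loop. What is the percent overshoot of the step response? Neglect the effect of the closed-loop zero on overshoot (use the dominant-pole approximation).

Forward path: (12.1 + 0.81s)·6.2/(s(s+7.1)). The closed-loop characteristic equation is s² + (7.1 + 6.2·0.81)s + 6.2·12.1 = 0.
That is s² + 12.12s + 75.02 = 0, so ω_n = 8.661 rad/s and ζ = 12.12/(2·8.661) = 0.6998.
%OS = 100·exp(−πζ/√(1−ζ²)) = 4.61%.

4.61%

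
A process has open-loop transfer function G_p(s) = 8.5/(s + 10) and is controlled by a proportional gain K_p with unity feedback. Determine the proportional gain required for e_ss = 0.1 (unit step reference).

Steady-state error for a unit step on this type-0 loop is 1/(1 + K_p·G_p(0)).
G_p(0) = 0.85. Require 1/(1 + K_p·0.85) = 0.1, so 1 + 0.85·K_p = 10.
K_p = (10 − 1)/0.85 = 10.6.

K_p = 10.6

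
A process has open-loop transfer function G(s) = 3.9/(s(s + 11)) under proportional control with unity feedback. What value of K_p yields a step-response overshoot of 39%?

K_p = 94.1

From %OS = 100·exp(−πζ/√(1−ζ²)) = 39%, ζ = −ln(0.39)/√(π²+ln²(0.39)) = 0.2871.
Characteristic equation s² + 11s + 3.9K_p = 0 gives ζ = 11/(2√(3.9K_p)).
Setting ζ = 0.2871: √(3.9K_p) = 11/(2·0.2871) = 19.16, so K_p = 367/3.9 = 94.1.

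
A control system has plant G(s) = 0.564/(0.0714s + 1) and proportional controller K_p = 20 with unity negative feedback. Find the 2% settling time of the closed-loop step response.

T_s ≈ 0.0233 s

Closed loop: T(s) = K_p·G/(1+K_p·G) = 11.28/(0.0714s + 1 + 11.28), with pole at s = −(1 + 11.28)/0.0714 = −172.
τ = 1/172 = 0.005814 s, so 2% settling time ≈ 4τ = 0.0233 s.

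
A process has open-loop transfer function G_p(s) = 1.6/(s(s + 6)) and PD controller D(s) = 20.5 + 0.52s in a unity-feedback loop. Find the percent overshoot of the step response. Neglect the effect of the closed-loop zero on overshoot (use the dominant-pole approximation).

9.69%

Forward path: (20.5 + 0.52s)·1.6/(s(s+6)). The closed-loop characteristic equation is s² + (6 + 1.6·0.52)s + 1.6·20.5 = 0.
That is s² + 6.832s + 32.8 = 0, so ω_n = 5.727 rad/s and ζ = 6.832/(2·5.727) = 0.5965.
%OS = 100·exp(−πζ/√(1−ζ²)) = 9.69%.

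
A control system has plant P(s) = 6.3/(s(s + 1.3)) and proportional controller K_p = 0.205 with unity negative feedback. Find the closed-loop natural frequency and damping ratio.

ω_n = 1.14 rad/s, ζ = 0.572

With unity feedback the closed-loop characteristic equation is s² + 1.3s + 0.205·6.3 = s² + 1.3s + 1.291 = 0.
Matching s² + 2ζω_n s + ω_n²: ω_n = √1.291 = 1.136 rad/s and 2ζω_n = 1.3, so ζ = 1.3/(2·1.136) = 0.572.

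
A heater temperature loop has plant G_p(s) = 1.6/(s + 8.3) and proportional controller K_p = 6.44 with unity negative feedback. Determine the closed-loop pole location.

s = -18.6

Closed-loop transfer function: T(s) = K_p·G_p(s)/(1 + K_p·G_p(s)) = 10.3/(s + 8.3 + 10.3) = 10.3/(s + 18.6).
The closed-loop pole is at s = −18.6.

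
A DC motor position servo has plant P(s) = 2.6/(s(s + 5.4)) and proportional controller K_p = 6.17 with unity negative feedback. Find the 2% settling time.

From 1 + K_pP(s) = 0: s² + 5.4s + 16.04 = 0 ⇒ ω_n = 4.005, ζ = 0.6741.
2% settling time T_s ≈ 4/(ζω_n) = 4/2.7 = 1.48 s.

T_s ≈ 1.48 s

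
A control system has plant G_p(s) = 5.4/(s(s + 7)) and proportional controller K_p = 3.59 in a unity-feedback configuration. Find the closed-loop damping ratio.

1 + K_p·G_p(s) = 0 gives s² + 7s + 19.39 = 0.
Matching s² + 2ζω_n s + ω_n²: ω_n = √19.39 = 4.403 rad/s and 2ζω_n = 7, so ζ = 7/(2·4.403) = 0.795.

ζ = 0.795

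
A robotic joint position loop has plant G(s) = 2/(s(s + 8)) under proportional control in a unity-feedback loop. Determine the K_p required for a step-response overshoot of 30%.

K_p = 62.5

From %OS = 100·exp(−πζ/√(1−ζ²)) = 30%, ζ = −ln(0.3)/√(π²+ln²(0.3)) = 0.3579.
Characteristic equation s² + 8s + 2K_p = 0 gives ζ = 8/(2√(2K_p)).
Setting ζ = 0.3579: √(2K_p) = 8/(2·0.3579) = 11.18, so K_p = 124.9/2 = 62.5.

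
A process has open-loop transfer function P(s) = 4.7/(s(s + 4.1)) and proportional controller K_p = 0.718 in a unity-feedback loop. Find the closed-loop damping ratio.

1 + K_p·P(s) = 0 gives s² + 4.1s + 3.375 = 0.
Matching s² + 2ζω_n s + ω_n²: ω_n = √3.375 = 1.837 rad/s and 2ζω_n = 4.1, so ζ = 4.1/(2·1.837) = 1.12.

ζ = 1.12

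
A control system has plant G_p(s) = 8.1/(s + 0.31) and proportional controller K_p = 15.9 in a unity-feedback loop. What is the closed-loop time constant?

τ = 0.00775 s

Closed-loop transfer function: T(s) = K_p·G_p(s)/(1 + K_p·G_p(s)) = 128.8/(s + 0.31 + 128.8) = 128.8/(s + 129.1).
Time constant τ = 1/129.1 = 0.00775 s.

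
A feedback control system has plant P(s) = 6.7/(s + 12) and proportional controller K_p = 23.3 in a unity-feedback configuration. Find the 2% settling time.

Closed-loop transfer function: T(s) = K_p·P(s)/(1 + K_p·P(s)) = 156.1/(s + 12 + 156.1) = 156.1/(s + 168.1).
Time constant τ = 1/168.1 = 0.005948 s, so the 2% settling time is about 4τ = 0.0238 s.

T_s ≈ 0.0238 s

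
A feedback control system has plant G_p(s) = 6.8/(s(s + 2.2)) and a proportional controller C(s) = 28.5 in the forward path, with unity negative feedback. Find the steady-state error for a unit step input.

0

The open loop C(s)G_p(s) has a pole at the origin (type 1), so the static position error constant is infinite and e_ss = 1/(1+∞) = 0.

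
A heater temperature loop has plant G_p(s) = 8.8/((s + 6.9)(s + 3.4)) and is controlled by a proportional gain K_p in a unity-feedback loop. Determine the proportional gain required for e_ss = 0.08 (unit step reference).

The loop is type 0, so e_ss(step) = 1/(1 + K_pos) with K_pos = K_p·G_p(0).
G_p(0) = 0.3751. Require 1/(1 + K_p·0.3751) = 0.08, so 1 + 0.3751·K_p = 12.5.
K_p = (12.5 − 1)/0.3751 = 30.7.

K_p = 30.7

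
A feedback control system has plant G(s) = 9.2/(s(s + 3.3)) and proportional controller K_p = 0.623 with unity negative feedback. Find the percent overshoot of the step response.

5.04%

From 1 + K_pG(s) = 0: s² + 3.3s + 5.732 = 0 ⇒ ω_n = 2.394, ζ = 0.6892.
%OS = 100·exp(−πζ/√(1−ζ²)) = 100·exp(−π·0.6892/√0.525) = 5.04%.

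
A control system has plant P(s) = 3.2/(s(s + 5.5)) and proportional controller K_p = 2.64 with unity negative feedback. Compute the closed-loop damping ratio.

ζ = 0.946

1 + K_p·P(s) = 0 gives s² + 5.5s + 8.448 = 0.
Matching s² + 2ζω_n s + ω_n²: ω_n = √8.448 = 2.907 rad/s and 2ζω_n = 5.5, so ζ = 5.5/(2·2.907) = 0.946.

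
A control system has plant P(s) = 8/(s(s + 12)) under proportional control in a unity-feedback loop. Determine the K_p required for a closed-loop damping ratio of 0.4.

K_p = 28.1

Closed-loop characteristic equation: s² + 12s + K_p·8 = 0.
So ω_n = √(8K_p) and 2ζω_n = 12, giving ζ = 12/(2√(8K_p)).
Setting ζ = 0.4: √(8K_p) = 12/(2·0.4) = 15, so K_p = 225/8 = 28.1.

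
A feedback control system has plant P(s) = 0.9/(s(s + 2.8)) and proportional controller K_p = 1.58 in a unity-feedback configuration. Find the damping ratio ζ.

1 + K_p·P(s) = 0 gives s² + 2.8s + 1.422 = 0.
Matching s² + 2ζω_n s + ω_n²: ω_n = √1.422 = 1.192 rad/s and 2ζω_n = 2.8, so ζ = 2.8/(2·1.192) = 1.17.

ζ = 1.17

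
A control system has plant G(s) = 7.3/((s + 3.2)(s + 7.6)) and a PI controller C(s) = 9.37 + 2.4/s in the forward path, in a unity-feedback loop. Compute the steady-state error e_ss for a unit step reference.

0

The open loop C(s)G(s) has a pole at the origin (type 1), so the static position error constant is infinite and e_ss = 1/(1+∞) = 0.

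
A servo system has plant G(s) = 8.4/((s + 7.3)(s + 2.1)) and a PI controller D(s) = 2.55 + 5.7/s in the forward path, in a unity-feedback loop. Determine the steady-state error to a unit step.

The open loop D(s)G(s) has a pole at the origin (type 1), so the static position error constant is infinite and e_ss = 1/(1+∞) = 0.

0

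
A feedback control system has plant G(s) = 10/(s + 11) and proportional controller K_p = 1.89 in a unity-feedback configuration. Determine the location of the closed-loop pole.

s = -29.9

Closed-loop transfer function: T(s) = K_p·G(s)/(1 + K_p·G(s)) = 18.9/(s + 11 + 18.9) = 18.9/(s + 29.9).
The closed-loop pole is at s = −29.9.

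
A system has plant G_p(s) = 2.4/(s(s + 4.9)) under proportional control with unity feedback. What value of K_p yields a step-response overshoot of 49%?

From %OS = 100·exp(−πζ/√(1−ζ²)) = 49%, ζ = −ln(0.49)/√(π²+ln²(0.49)) = 0.2214.
Characteristic equation s² + 4.9s + 2.4K_p = 0 gives ζ = 4.9/(2√(2.4K_p)).
Setting ζ = 0.2214: √(2.4K_p) = 4.9/(2·0.2214) = 11.06, so K_p = 122.4/2.4 = 51.

K_p = 51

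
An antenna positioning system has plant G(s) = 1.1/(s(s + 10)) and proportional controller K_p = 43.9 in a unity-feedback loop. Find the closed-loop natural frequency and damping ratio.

With unity feedback the closed-loop characteristic equation is s² + 10s + 43.9·1.1 = s² + 10s + 48.29 = 0.
Matching s² + 2ζω_n s + ω_n²: ω_n = √48.29 = 6.949 rad/s and 2ζω_n = 10, so ζ = 10/(2·6.949) = 0.72.

ω_n = 6.95 rad/s, ζ = 0.72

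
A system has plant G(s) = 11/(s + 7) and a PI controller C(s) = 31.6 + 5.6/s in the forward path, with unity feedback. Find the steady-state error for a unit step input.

The open loop C(s)G(s) has a pole at the origin (type 1), so the static position error constant is infinite and e_ss = 1/(1+∞) = 0.

0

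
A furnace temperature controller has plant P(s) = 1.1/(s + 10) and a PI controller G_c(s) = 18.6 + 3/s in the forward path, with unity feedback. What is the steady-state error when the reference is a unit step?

0

The open loop G_c(s)P(s) has a pole at the origin (type 1), so the static position error constant is infinite and e_ss = 1/(1+∞) = 0.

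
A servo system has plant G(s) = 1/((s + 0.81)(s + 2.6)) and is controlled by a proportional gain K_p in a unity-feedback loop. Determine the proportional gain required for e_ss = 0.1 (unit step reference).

K_p = 19

For a type-0 loop with proportional control, e_ss = 1/(1 + K_p·G(0)).
G(0) = 0.4748. Require 1/(1 + K_p·0.4748) = 0.1, so 1 + 0.4748·K_p = 10.
K_p = (10 − 1)/0.4748 = 19.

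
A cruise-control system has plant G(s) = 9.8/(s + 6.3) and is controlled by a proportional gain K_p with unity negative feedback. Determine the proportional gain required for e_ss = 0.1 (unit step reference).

Steady-state error for a unit step on this type-0 loop is 1/(1 + K_p·G(0)).
G(0) = 1.556. Require 1/(1 + K_p·1.556) = 0.1, so 1 + 1.556·K_p = 10.
K_p = (10 − 1)/1.556 = 5.79.

K_p = 5.79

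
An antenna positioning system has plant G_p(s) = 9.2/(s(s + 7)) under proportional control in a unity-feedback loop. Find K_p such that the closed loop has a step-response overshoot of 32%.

From %OS = 100·exp(−πζ/√(1−ζ²)) = 32%, ζ = −ln(0.32)/√(π²+ln²(0.32)) = 0.341.
Characteristic equation s² + 7s + 9.2K_p = 0 gives ζ = 7/(2√(9.2K_p)).
Setting ζ = 0.341: √(9.2K_p) = 7/(2·0.341) = 10.27, so K_p = 105.4/9.2 = 11.5.

K_p = 11.5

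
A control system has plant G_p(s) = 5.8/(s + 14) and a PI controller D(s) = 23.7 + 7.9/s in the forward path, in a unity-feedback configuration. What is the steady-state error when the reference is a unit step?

0

The open loop D(s)G_p(s) has a pole at the origin (type 1), so the static position error constant is infinite and e_ss = 1/(1+∞) = 0.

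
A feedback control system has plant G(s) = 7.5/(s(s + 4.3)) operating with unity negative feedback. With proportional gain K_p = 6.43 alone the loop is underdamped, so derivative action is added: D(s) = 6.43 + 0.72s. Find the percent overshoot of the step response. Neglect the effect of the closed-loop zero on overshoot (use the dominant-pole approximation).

4.66%

Forward path: (6.43 + 0.72s)·7.5/(s(s+4.3)). The closed-loop characteristic equation is s² + (4.3 + 7.5·0.72)s + 7.5·6.43 = 0.
That is s² + 9.7s + 48.22 = 0, so ω_n = 6.944 rad/s and ζ = 9.7/(2·6.944) = 0.6984.
%OS = 100·exp(−πζ/√(1−ζ²)) = 4.66%.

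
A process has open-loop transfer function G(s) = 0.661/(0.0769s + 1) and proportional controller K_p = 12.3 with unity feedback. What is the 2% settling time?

Closed loop: T(s) = K_p·G/(1+K_p·G) = 8.13/(0.0769s + 1 + 8.13), with pole at s = −(1 + 8.13)/0.0769 = −118.7.
τ = 1/118.7 = 0.008423 s, so 2% settling time ≈ 4τ = 0.0337 s.

T_s ≈ 0.0337 s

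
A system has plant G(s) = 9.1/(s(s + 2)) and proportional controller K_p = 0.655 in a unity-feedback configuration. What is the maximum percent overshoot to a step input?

The closed-loop denominator s² + 2s + 5.96 gives ω_n = √5.96 = 2.441 and ζ = 2/(2ω_n) = 0.4096.
%OS = 100·exp(−πζ/√(1−ζ²)) = 100·exp(−π·0.4096/√0.8322) = 24.4%.

24.4%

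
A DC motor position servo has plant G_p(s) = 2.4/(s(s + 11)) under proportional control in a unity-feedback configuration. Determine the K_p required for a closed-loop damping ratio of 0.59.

K_p = 36.2

Closed-loop characteristic equation: s² + 11s + K_p·2.4 = 0.
So ω_n = √(2.4K_p) and 2ζω_n = 11, giving ζ = 11/(2√(2.4K_p)).
Setting ζ = 0.59: √(2.4K_p) = 11/(2·0.59) = 9.322, so K_p = 86.9/2.4 = 36.2.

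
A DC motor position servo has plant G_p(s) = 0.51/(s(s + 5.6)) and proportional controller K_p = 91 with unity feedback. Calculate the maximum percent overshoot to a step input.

The closed-loop denominator s² + 5.6s + 46.41 gives ω_n = √46.41 = 6.812 and ζ = 5.6/(2ω_n) = 0.411.
%OS = 100·exp(−πζ/√(1−ζ²)) = 100·exp(−π·0.411/√0.8311) = 24.3%.

24.3%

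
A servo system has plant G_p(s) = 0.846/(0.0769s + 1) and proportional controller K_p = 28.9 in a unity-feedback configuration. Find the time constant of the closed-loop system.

τ = 0.00302 s

Closed loop: T(s) = K_p·G_p/(1+K_p·G_p) = 24.45/(0.0769s + 1 + 24.45), with pole at s = −(1 + 24.45)/0.0769 = −330.9.
Closed-loop time constant τ = 1/330.9 = 0.00302 s.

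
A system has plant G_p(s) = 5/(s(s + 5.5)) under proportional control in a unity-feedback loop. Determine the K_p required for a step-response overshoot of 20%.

From %OS = 100·exp(−πζ/√(1−ζ²)) = 20%, ζ = −ln(0.2)/√(π²+ln²(0.2)) = 0.4559.
Characteristic equation s² + 5.5s + 5K_p = 0 gives ζ = 5.5/(2√(5K_p)).
Setting ζ = 0.4559: √(5K_p) = 5.5/(2·0.4559) = 6.031, so K_p = 36.38/5 = 7.28.

K_p = 7.28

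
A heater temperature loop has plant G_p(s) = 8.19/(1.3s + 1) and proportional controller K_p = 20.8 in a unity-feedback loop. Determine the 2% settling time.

Closed loop: T(s) = K_p·G_p/(1+K_p·G_p) = 170.4/(1.3s + 1 + 170.4), with pole at s = −(1 + 170.4)/1.3 = −131.8.
τ = 1/131.8 = 0.007587 s, so 2% settling time ≈ 4τ = 0.0303 s.

T_s ≈ 0.0303 s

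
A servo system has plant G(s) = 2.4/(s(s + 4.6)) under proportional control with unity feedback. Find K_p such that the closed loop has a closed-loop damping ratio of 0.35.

Closed-loop characteristic equation: s² + 4.6s + K_p·2.4 = 0.
So ω_n = √(2.4K_p) and 2ζω_n = 4.6, giving ζ = 4.6/(2√(2.4K_p)).
Setting ζ = 0.35: √(2.4K_p) = 4.6/(2·0.35) = 6.571, so K_p = 43.18/2.4 = 18.

K_p = 18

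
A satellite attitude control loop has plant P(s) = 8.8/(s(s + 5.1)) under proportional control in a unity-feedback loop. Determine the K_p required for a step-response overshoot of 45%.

From %OS = 100·exp(−πζ/√(1−ζ²)) = 45%, ζ = −ln(0.45)/√(π²+ln²(0.45)) = 0.2463.
Characteristic equation s² + 5.1s + 8.8K_p = 0 gives ζ = 5.1/(2√(8.8K_p)).
Setting ζ = 0.2463: √(8.8K_p) = 5.1/(2·0.2463) = 10.35, so K_p = 107.2/8.8 = 12.2.

K_p = 12.2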